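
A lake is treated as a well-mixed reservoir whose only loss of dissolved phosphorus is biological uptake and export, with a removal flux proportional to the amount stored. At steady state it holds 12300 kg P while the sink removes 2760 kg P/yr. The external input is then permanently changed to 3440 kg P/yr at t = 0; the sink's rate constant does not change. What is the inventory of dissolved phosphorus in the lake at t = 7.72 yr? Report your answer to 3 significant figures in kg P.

Residence time τ = M₀/F₀ = 4.457 yr. The eventual steady state is M_∞ = M₀·(F₁/F₀) = 12300 × 3440/2760 = 15330 kg P.
The anomaly ΔM(t) = M(t) − M_∞ decays as ΔM₀·e^(−t/τ) with ΔM₀ = 12300 − 15330 = −3030 kg P.
At t = 7.72 yr, e^(−t/τ) = e^(−1.732) = 0.1769, so ΔM = −536.0 kg P and M = 15330 − 536.0 = 14794 kg P.

14800 kg P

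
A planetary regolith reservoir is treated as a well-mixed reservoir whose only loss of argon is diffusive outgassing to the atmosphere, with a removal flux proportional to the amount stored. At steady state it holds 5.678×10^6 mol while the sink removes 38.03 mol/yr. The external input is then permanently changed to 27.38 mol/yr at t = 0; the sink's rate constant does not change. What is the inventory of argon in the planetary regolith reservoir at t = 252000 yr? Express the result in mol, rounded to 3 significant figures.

4.38×10^6 mol

The sink rate constant is k = F₀/M₀ = 38.03/5.678×10^6 = 6.698×10^-6 yr⁻¹.
Solving dM/dt = F₁ − kM with M(0) = M₀ gives M(t) = F₁/k + (M₀ − F₁/k)·e^(−kt).
F₁/k = 27.38/6.698×10^-6 = 4.0879×10^6 mol; kt = 6.698×10^-6 × 252000 = 1.688, e^(−kt) = 0.1849.
M(252000) = 4.0879×10^6 + (5.678×10^6 − 4.0879×10^6) × 0.1849 = 4.0879×10^6 + 294000 = 4.3820×10^6 mol.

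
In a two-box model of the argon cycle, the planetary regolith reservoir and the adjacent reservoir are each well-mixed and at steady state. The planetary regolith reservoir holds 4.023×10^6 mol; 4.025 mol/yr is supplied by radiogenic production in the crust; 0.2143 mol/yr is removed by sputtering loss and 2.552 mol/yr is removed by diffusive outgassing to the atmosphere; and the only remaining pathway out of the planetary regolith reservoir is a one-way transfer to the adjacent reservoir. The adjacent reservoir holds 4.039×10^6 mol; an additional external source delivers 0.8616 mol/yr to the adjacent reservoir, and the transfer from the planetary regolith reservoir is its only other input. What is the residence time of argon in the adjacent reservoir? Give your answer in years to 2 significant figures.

Balance the planetary regolith reservoir: ΣF_in = 4.0250 mol/yr.
Transfer to the adjacent reservoir = ΣF_in − (0.2143 + 2.552) = 1.2587 mol/yr.
Total input to the adjacent reservoir = 1.2587 + 0.8616 = 2.1203 mol/yr; at steady state this equals its total output.
τ = M / F = 4.039×10^6 / 2.1203 = 1.905×10^6 yr.

1.9×10^6 yr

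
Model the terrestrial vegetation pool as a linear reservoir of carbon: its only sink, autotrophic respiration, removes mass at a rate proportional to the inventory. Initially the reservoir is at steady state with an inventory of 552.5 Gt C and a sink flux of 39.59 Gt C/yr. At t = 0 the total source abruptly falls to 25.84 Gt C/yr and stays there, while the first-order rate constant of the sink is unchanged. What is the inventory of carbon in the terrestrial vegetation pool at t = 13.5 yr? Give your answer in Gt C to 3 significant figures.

τ = M₀/F₀ = 552.5/39.59 = 13.96 yr; rate constant k = 1/τ.
New steady state M_∞ = F₁/k = F₁·τ = 25.84 × 13.96 = 360.61 Gt C.
M(t) = M_∞ + (M₀ − M_∞)·e^(−t/τ); t/τ = 13.5/13.96 = 0.9674, so e^(−t/τ) = 0.3801.
M(t) = 360.61 + 191.9 × 0.3801 = 433.55 Gt C.

434 Gt C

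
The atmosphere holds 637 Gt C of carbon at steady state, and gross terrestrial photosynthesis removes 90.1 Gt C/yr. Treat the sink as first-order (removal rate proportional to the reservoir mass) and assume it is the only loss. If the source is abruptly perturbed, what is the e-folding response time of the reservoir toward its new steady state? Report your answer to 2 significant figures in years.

For a linear reservoir the response time equals the residence time τ = M/F.
τ = 637 / 90.1 = 7.070 yr.

7.1 yr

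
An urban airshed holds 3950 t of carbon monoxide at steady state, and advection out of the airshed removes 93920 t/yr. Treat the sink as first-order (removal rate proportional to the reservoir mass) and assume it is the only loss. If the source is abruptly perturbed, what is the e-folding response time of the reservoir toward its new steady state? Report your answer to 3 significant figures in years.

0.0421 yr

For a linear reservoir the response time equals the residence time τ = M/F.
τ = 3950 / 93920 = 0.04206 yr.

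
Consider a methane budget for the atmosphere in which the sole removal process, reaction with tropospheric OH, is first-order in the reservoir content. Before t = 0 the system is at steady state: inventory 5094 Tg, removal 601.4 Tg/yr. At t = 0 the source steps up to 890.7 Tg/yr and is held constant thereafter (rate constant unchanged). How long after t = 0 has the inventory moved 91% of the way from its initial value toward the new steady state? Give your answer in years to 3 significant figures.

τ = M₀/F₀ = 5094/601.4 = 8.470 yr.
The remaining gap fraction is e^(−t/τ); 91% covered ⇒ e^(−t/τ) = 0.0900.
t = −τ ln(0.0900) = 8.470 × 2.408 = 20.40 yr.

20.4 yr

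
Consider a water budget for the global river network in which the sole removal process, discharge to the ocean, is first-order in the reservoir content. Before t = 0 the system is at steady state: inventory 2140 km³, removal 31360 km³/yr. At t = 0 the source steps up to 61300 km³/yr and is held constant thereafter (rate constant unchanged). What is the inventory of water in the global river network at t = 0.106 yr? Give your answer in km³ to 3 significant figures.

Residence time τ = M₀/F₀ = 0.06824 yr. The eventual steady state is M_∞ = M₀·(F₁/F₀) = 2140 × 61300/31360 = 4183.1 km³.
The anomaly ΔM(t) = M(t) − M_∞ decays as ΔM₀·e^(−t/τ) with ΔM₀ = 2140 − 4183.1 = −2043 km³.
At t = 0.106 yr, e^(−t/τ) = e^(−1.553) = 0.2115, so ΔM = −432.2 km³ and M = 4183.1 − 432.2 = 3750.9 km³.

3750 km³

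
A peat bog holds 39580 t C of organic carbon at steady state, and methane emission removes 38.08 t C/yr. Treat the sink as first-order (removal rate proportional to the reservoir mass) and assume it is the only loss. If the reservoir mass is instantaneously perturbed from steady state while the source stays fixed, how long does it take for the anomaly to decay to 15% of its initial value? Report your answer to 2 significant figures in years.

2000 yr

For a linear reservoir the anomaly decays as exp(−t/τ) with τ = M/F = 39580/38.08 = 1039 yr.
exp(−t/τ) = 0.15 ⇒ t = −τ ln(0.15) = 1039 × 1.897 = 1972 yr.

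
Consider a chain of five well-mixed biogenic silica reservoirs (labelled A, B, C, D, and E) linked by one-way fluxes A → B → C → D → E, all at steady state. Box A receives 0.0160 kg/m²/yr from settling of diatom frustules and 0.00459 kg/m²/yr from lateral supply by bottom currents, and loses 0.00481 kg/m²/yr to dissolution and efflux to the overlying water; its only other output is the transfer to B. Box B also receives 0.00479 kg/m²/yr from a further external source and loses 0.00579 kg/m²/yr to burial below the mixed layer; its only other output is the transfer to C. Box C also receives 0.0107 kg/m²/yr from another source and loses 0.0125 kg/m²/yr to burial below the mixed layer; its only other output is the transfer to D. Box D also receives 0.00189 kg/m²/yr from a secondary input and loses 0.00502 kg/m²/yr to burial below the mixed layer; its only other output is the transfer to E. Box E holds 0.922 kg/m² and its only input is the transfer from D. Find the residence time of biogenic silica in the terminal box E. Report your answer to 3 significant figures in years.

93.6 yr

Box A: F(A→B) = (0.0160 + 0.00459) − 0.00481 = 0.015780 kg/m²/yr.
Box B: F(B→C) = (0.015780 + 0.00479) − 0.00579 = 0.014780 kg/m²/yr.
Box C: F(C→D) = (0.014780 + 0.0107) − 0.0125 = 0.012980 kg/m²/yr.
Box D: F(D→E) = (0.012980 + 0.00189) − 0.00502 = 0.0098500 kg/m²/yr.
Box E throughput = its input = 0.0098500 kg/m²/yr; τ = 0.922 / 0.0098500 = 93.60 yr.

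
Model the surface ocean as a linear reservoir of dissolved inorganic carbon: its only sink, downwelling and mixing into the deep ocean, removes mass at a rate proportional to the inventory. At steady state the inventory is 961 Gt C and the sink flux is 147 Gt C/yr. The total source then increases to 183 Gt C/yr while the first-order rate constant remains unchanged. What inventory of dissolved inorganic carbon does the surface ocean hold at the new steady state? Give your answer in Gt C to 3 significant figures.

Rate constant k = F/M = 147 / 961 = 0.1530 yr⁻¹.
At the new steady state, source = k·M_new ⇒ M_new = 183 / 0.1530 = 1196 Gt C.
(Equivalently M_new = M × F_new/F_old = 961 × 183/147.)

1200 Gt C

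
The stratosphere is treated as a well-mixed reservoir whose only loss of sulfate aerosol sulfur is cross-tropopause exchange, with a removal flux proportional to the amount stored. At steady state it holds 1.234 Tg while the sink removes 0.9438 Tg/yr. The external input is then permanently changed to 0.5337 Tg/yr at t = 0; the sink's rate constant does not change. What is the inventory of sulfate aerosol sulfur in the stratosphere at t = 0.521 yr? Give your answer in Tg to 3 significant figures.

The sink rate constant is k = F₀/M₀ = 0.9438/1.234 = 0.7648 yr⁻¹.
Solving dM/dt = F₁ − kM with M(0) = M₀ gives M(t) = F₁/k + (M₀ − F₁/k)·e^(−kt).
F₁/k = 0.5337/0.7648 = 0.69780 Tg; kt = 0.7648 × 0.521 = 0.3985, e^(−kt) = 0.6713.
M(0.521) = 0.69780 + (1.234 − 0.69780) × 0.6713 = 0.69780 + 0.3600 = 1.0578 Tg.

1.06 Tg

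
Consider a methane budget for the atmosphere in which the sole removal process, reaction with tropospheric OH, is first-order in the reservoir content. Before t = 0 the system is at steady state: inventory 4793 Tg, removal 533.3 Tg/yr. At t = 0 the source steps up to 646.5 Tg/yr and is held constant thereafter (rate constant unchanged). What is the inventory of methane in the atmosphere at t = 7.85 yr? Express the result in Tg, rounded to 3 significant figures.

5390 Tg

The sink rate constant is k = F₀/M₀ = 533.3/4793 = 0.1113 yr⁻¹.
Solving dM/dt = F₁ − kM with M(0) = M₀ gives M(t) = F₁/k + (M₀ − F₁/k)·e^(−kt).
F₁/k = 646.5/0.1113 = 5810.4 Tg; kt = 0.1113 × 7.85 = 0.8734, e^(−kt) = 0.4175.
M(7.85) = 5810.4 + (4793 − 5810.4) × 0.4175 = 5810.4 − 424.8 = 5385.6 Tg.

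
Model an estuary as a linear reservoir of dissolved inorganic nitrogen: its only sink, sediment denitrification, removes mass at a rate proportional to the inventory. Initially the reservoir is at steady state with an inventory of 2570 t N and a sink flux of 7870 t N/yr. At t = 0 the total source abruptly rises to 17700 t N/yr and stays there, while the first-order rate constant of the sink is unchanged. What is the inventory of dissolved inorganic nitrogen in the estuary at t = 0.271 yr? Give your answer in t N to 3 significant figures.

4380 t N

The sink rate constant is k = F₀/M₀ = 7870/2570 = 3.062 yr⁻¹.
Solving dM/dt = F₁ − kM with M(0) = M₀ gives M(t) = F₁/k + (M₀ − F₁/k)·e^(−kt).
F₁/k = 17700/3.062 = 5780.1 t N; kt = 3.062 × 0.271 = 0.8299, e^(−kt) = 0.4361.
M(0.271) = 5780.1 + (2570 − 5780.1) × 0.4361 = 5780.1 − 1400 = 4380.1 t N.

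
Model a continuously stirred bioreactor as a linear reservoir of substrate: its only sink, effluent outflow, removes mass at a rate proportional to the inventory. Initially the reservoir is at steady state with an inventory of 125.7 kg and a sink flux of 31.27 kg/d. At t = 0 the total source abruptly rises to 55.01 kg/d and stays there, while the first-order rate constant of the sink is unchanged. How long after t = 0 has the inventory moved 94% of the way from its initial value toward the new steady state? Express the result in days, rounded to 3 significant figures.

11.3 d

τ = M₀/F₀ = 125.7/31.27 = 4.020 d.
The remaining gap fraction is e^(−t/τ); 94% covered ⇒ e^(−t/τ) = 0.0600.
t = −τ ln(0.0600) = 4.020 × 2.813 = 11.31 d.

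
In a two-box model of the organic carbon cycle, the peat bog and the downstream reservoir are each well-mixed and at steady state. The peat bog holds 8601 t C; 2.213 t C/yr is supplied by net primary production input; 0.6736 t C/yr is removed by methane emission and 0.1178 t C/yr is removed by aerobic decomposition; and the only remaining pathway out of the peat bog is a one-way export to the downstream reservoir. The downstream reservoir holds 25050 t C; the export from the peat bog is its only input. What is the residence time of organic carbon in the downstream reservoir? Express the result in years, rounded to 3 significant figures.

17600 yr

Balance the peat bog: ΣF_in = 2.2130 t C/yr.
Export to the downstream reservoir = ΣF_in − (0.6736 + 0.1178) = 1.4216 t C/yr.
At steady state the output of the downstream reservoir equals its input, 1.4216 t C/yr.
τ = M / F = 25050 / 1.4216 = 17620 yr.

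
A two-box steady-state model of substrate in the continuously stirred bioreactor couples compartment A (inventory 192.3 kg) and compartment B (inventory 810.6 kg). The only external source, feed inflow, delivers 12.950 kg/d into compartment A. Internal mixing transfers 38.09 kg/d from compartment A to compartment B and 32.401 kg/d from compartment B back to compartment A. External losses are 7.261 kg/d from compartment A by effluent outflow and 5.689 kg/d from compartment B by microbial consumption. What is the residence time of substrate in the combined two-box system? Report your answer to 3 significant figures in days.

For the system as a whole, the A↔B exchange is internal and contributes nothing to the throughput; only the external sinks remove mass.
M_total = 192.3 + 810.6 = 1002.9 kg.
ΣF_external_out = 7.261 + 5.689 = 12.950 kg/d.
τ = M_total / ΣF_ext = 1002.9 / 12.950 = 77.44 d.

77.4 d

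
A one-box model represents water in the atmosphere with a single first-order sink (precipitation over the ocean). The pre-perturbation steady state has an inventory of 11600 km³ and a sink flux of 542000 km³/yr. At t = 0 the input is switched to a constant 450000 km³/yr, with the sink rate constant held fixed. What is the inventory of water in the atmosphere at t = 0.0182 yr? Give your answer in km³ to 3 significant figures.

10500 km³

τ = M₀/F₀ = 11600/542000 = 0.02140 yr; rate constant k = 1/τ.
New steady state M_∞ = F₁/k = F₁·τ = 450000 × 0.02140 = 9631.0 km³.
M(t) = M_∞ + (M₀ − M_∞)·e^(−t/τ); t/τ = 0.0182/0.02140 = 0.8504, so e^(−t/τ) = 0.4273.
M(t) = 9631.0 + 1969 × 0.4273 = 10472 km³.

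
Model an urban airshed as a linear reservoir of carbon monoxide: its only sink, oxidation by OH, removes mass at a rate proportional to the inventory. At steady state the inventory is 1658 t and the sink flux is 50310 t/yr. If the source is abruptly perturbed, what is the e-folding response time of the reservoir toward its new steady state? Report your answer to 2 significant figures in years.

0.033 yr

For a linear reservoir the response time equals the residence time τ = M/F.
τ = 1658 / 50310 = 0.03296 yr.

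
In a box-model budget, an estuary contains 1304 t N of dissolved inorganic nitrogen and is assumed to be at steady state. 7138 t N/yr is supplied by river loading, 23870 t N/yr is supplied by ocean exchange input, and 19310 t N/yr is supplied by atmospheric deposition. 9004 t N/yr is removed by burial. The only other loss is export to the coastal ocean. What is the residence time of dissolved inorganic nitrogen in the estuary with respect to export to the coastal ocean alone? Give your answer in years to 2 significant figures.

At steady state ΣF_in = ΣF_out.
ΣF_in = 7138 + 23870 + 19310 = 50318 t N/yr.
Export to the coastal ocean flux = ΣF_in − (9004) = 50318 − 9004 = 41310 t N/yr.
τ = M / F = 1304 / 41310 = 0.03156 yr.

0.032 yr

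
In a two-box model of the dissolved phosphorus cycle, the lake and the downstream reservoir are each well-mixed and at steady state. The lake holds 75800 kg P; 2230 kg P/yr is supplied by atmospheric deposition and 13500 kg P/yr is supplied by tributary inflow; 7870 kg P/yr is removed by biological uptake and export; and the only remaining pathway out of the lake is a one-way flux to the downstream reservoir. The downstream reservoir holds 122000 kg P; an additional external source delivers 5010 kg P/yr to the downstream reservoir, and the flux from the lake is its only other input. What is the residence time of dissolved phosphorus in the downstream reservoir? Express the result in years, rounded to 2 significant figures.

9.5 yr

Balance the lake: ΣF_in = 2230 + 13500 = 15730 kg P/yr.
Flux to the downstream reservoir = ΣF_in − (7870) = 7860.0 kg P/yr.
Total input to the downstream reservoir = 7860.0 + 5010 = 12870 kg P/yr; at steady state this equals its total output.
τ = M / F = 122000 / 12870 = 9.479 yr.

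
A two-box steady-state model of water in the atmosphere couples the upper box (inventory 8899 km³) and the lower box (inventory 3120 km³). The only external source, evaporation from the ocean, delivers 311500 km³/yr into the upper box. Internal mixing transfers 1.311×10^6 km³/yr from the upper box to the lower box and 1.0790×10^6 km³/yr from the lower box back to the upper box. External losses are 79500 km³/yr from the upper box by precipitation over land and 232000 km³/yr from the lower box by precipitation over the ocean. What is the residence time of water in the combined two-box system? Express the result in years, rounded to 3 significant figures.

0.0386 yr

For the system as a whole, the A↔B exchange is internal and contributes nothing to the throughput; only the external sinks remove mass.
M_total = 8899 + 3120 = 12019 km³.
ΣF_external_out = 79500 + 232000 = 311500 km³/yr.
τ = M_total / ΣF_ext = 12019 / 311500 = 0.03858 yr.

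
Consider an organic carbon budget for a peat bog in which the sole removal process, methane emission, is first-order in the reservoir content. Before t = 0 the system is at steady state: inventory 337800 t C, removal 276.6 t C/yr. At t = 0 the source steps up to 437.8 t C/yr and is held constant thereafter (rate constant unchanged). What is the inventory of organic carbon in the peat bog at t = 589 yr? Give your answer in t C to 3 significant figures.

413000 t C

τ = M₀/F₀ = 337800/276.6 = 1221 yr; rate constant k = 1/τ.
New steady state M_∞ = F₁/k = F₁·τ = 437.8 × 1221 = 534670 t C.
M(t) = M_∞ + (M₀ − M_∞)·e^(−t/τ); t/τ = 589/1221 = 0.4823, so e^(−t/τ) = 0.6174.
M(t) = 534670 − 196900 × 0.6174 = 413130 t C.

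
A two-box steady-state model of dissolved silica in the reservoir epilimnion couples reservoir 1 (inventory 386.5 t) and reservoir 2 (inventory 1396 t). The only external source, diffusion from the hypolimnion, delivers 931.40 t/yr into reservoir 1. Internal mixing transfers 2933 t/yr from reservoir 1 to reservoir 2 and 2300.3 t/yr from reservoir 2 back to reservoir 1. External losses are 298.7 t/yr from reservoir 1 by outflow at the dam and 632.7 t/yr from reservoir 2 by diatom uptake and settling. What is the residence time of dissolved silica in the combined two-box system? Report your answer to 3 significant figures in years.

Residence time in the combined system uses the total inventory and the total *external* removal — internal exchanges between the two boxes cancel.
M_total = 386.5 + 1396 = 1782.5 t.
ΣF_external_out = 298.7 + 632.7 = 931.40 t/yr.
τ = M_total / ΣF_ext = 1782.5 / 931.40 = 1.914 yr.

1.91 yr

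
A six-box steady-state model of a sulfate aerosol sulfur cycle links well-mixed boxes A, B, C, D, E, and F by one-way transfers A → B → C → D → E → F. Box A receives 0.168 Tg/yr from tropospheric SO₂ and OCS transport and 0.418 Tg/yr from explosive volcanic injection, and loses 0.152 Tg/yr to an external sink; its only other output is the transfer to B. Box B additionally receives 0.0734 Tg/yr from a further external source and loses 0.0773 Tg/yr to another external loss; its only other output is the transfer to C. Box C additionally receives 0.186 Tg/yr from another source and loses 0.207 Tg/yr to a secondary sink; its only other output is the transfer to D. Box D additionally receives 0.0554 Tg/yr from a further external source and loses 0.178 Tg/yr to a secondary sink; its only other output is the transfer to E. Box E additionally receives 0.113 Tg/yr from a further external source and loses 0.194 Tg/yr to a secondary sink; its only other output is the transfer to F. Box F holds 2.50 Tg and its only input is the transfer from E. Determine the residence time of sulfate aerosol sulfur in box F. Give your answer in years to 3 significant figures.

12.2 yr

Box A: F(A→B) = (0.168 + 0.418) − 0.152 = 0.43400 Tg/yr.
Box B: F(B→C) = (0.43400 + 0.0734) − 0.0773 = 0.43010 Tg/yr.
Box C: F(C→D) = (0.43010 + 0.186) − 0.207 = 0.40910 Tg/yr.
Box D: F(D→E) = (0.40910 + 0.0554) − 0.178 = 0.28650 Tg/yr.
Box E: F(E→F) = (0.28650 + 0.113) − 0.194 = 0.20550 Tg/yr.
Box F throughput = its input = 0.20550 Tg/yr; τ = 2.50 / 0.20550 = 12.17 yr.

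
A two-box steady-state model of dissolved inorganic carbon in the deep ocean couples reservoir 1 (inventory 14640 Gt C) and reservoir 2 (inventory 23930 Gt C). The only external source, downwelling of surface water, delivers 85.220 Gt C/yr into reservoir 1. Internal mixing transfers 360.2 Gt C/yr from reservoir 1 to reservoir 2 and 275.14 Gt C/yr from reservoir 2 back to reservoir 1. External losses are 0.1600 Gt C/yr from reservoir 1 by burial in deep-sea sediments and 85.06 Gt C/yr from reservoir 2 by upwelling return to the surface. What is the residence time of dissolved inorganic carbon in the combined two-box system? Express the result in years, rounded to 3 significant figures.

453 yr

Treat the two boxes together as one reservoir: the mixing fluxes between them are internal recycling, so τ = ΣM / Σ(external losses).
M_total = 14640 + 23930 = 38570 Gt C.
ΣF_external_out = 0.1600 + 85.06 = 85.220 Gt C/yr.
τ = M_total / ΣF_ext = 38570 / 85.220 = 452.6 yr.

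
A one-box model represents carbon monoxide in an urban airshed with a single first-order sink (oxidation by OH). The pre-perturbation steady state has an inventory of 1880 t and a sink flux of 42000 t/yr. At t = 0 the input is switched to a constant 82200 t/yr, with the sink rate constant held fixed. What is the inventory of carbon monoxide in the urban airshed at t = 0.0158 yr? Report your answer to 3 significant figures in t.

Residence time τ = M₀/F₀ = 0.04476 yr. The eventual steady state is M_∞ = M₀·(F₁/F₀) = 1880 × 82200/42000 = 3679.4 t.
The anomaly ΔM(t) = M(t) − M_∞ decays as ΔM₀·e^(−t/τ) with ΔM₀ = 1880 − 3679.4 = −1799 t.
At t = 0.0158 yr, e^(−t/τ) = e^(−0.3530) = 0.7026, so ΔM = −1264 t and M = 3679.4 − 1264 = 2415.2 t.

2420 t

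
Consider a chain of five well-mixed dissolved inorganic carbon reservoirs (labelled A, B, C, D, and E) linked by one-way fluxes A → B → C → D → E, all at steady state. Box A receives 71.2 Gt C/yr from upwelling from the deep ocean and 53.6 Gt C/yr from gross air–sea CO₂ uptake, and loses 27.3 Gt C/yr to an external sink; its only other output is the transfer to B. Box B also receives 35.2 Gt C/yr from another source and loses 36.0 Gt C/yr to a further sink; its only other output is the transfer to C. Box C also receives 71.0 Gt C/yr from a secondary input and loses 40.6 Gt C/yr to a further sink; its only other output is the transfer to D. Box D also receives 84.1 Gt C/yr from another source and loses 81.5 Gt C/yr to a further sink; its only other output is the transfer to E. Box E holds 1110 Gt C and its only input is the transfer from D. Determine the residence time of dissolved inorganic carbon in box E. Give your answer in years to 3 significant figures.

Box A: F(A→B) = (71.2 + 53.6) − 27.3 = 97.500 Gt C/yr.
Box B: F(B→C) = (97.500 + 35.2) − 36.0 = 96.700 Gt C/yr.
Box C: F(C→D) = (96.700 + 71.0) − 40.6 = 127.10 Gt C/yr.
Box D: F(D→E) = (127.10 + 84.1) − 81.5 = 129.70 Gt C/yr.
Box E throughput = its input = 129.70 Gt C/yr; τ = 1110 / 129.70 = 8.558 yr.

8.56 yr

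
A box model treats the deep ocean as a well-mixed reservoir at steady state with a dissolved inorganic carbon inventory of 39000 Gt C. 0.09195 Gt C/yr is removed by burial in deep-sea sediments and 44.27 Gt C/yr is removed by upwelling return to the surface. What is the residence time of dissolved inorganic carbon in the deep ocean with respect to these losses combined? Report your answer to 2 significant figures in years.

Total removal = 0.09195 + 44.27 = 44.362 Gt C/yr.
τ = M / ΣF_out = 39000 / 44.362 = 879.1 yr.

880 yr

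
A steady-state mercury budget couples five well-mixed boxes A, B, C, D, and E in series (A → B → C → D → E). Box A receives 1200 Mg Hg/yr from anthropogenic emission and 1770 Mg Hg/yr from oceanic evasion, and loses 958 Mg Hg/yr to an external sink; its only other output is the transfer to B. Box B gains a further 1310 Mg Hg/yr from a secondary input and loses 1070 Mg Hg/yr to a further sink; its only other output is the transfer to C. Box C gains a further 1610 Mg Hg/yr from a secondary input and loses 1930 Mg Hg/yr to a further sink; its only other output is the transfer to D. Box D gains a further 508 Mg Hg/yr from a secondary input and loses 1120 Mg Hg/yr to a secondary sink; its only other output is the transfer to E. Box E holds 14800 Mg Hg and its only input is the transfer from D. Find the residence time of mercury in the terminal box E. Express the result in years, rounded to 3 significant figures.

11.2 yr

Box A: F(A→B) = (1200 + 1770) − 958 = 2012.0 Mg Hg/yr.
Box B: F(B→C) = (2012.0 + 1310) − 1070 = 2252.0 Mg Hg/yr.
Box C: F(C→D) = (2252.0 + 1610) − 1930 = 1932.0 Mg Hg/yr.
Box D: F(D→E) = (1932.0 + 508) − 1120 = 1320.0 Mg Hg/yr.
Box E throughput = its input = 1320.0 Mg Hg/yr; τ = 14800 / 1320.0 = 11.21 yr.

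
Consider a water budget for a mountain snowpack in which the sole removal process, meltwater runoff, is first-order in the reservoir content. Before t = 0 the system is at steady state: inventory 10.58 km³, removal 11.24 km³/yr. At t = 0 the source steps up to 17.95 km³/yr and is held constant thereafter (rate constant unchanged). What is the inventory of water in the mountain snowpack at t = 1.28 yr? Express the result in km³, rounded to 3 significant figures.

15.3 km³

Residence time τ = M₀/F₀ = 0.9413 yr. The eventual steady state is M_∞ = M₀·(F₁/F₀) = 10.58 × 17.95/11.24 = 16.896 km³.
The anomaly ΔM(t) = M(t) − M_∞ decays as ΔM₀·e^(−t/τ) with ΔM₀ = 10.58 − 16.896 = −6.316 km³.
At t = 1.28 yr, e^(−t/τ) = e^(−1.360) = 0.2567, so ΔM = −1.621 km³ and M = 16.896 − 1.621 = 15.275 km³.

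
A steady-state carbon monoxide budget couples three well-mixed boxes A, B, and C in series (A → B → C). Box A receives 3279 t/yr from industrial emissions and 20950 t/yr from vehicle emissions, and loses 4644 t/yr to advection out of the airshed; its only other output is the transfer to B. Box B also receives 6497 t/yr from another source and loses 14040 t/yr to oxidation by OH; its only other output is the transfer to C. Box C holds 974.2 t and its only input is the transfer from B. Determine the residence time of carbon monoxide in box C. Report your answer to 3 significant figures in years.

Box A: F(A→B) = (3279 + 20950) − 4644 = 19585 t/yr.
Box B: F(B→C) = (19585 + 6497) − 14040 = 12042 t/yr.
Box C throughput = its input = 12042 t/yr; τ = 974.2 / 12042 = 0.08090 yr.

0.0809 yr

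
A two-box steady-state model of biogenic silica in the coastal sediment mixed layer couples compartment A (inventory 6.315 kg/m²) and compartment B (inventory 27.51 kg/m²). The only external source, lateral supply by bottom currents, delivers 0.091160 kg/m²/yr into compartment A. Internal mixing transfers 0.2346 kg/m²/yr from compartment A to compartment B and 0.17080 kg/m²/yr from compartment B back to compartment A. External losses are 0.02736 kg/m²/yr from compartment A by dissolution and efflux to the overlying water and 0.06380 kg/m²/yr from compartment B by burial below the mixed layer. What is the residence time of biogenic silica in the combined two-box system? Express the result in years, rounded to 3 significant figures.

Residence time in the combined system uses the total inventory and the total *external* removal — internal exchanges between the two boxes cancel.
M_total = 6.315 + 27.51 = 33.825 kg/m².
ΣF_external_out = 0.02736 + 0.06380 = 0.091160 kg/m²/yr.
τ = M_total / ΣF_ext = 33.825 / 0.091160 = 371.1 yr.

371 yr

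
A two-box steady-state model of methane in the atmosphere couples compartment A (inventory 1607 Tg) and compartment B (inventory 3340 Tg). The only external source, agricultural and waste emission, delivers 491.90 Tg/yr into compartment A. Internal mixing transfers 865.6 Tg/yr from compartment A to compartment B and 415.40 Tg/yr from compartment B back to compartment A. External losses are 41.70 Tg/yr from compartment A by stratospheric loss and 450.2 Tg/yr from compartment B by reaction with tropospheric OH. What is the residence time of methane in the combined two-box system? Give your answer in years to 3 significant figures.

For the system as a whole, the A↔B exchange is internal and contributes nothing to the throughput; only the external sinks remove mass.
M_total = 1607 + 3340 = 4947.0 Tg.
ΣF_external_out = 41.70 + 450.2 = 491.90 Tg/yr.
τ = M_total / ΣF_ext = 4947.0 / 491.90 = 10.06 yr.

10.1 yr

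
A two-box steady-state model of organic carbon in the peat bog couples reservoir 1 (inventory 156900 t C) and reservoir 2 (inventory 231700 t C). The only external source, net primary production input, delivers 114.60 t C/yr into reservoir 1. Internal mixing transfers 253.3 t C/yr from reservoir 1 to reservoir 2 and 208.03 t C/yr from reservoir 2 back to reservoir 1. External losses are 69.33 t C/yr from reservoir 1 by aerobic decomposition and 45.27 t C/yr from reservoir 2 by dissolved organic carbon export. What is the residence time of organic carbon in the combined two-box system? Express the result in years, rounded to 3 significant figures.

Residence time in the combined system uses the total inventory and the total *external* removal — internal exchanges between the two boxes cancel.
M_total = 156900 + 231700 = 388600 t C.
ΣF_external_out = 69.33 + 45.27 = 114.60 t C/yr.
τ = M_total / ΣF_ext = 388600 / 114.60 = 3391 yr.

3390 yr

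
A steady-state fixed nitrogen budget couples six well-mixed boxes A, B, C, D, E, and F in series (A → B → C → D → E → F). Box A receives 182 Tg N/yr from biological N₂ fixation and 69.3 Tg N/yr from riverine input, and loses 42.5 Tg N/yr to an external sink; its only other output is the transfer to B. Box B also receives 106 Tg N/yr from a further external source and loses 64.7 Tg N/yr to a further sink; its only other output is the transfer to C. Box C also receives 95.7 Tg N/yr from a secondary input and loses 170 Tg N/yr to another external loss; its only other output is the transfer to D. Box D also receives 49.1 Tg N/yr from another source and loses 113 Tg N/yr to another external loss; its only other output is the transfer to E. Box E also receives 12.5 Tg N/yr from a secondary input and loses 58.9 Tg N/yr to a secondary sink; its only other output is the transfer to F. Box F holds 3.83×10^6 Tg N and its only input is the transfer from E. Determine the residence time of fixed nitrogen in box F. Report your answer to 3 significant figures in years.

58500 yr

Box A: F(A→B) = (182 + 69.3) − 42.5 = 208.80 Tg N/yr.
Box B: F(B→C) = (208.80 + 106) − 64.7 = 250.10 Tg N/yr.
Box C: F(C→D) = (250.10 + 95.7) − 170 = 175.80 Tg N/yr.
Box D: F(D→E) = (175.80 + 49.1) − 113 = 111.90 Tg N/yr.
Box E: F(E→F) = (111.90 + 12.5) − 58.9 = 65.500 Tg N/yr.
Box F throughput = its input = 65.500 Tg N/yr; τ = 3.83×10^6 / 65.500 = 58470 yr.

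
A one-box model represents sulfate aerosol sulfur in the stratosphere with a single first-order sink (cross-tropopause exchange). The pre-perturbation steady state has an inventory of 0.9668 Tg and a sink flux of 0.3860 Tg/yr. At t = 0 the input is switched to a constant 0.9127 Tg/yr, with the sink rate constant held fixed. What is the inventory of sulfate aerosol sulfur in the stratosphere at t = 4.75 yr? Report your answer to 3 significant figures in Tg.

τ = M₀/F₀ = 0.9668/0.3860 = 2.505 yr; rate constant k = 1/τ.
New steady state M_∞ = F₁/k = F₁·τ = 0.9127 × 2.505 = 2.2860 Tg.
M(t) = M_∞ + (M₀ − M_∞)·e^(−t/τ); t/τ = 4.75/2.505 = 1.896, so e^(−t/τ) = 0.1501.
M(t) = 2.2860 − 1.319 × 0.1501 = 2.0880 Tg.

2.09 Tg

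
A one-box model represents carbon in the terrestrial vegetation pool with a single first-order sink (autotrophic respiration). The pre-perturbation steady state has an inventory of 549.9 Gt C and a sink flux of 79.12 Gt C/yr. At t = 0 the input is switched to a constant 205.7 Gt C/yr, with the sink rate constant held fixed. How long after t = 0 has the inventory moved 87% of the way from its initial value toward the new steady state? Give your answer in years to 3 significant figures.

14.2 yr

τ = M₀/F₀ = 549.9/79.12 = 6.950 yr.
The remaining gap fraction is e^(−t/τ); 87% covered ⇒ e^(−t/τ) = 0.130.
t = −τ ln(0.130) = 6.950 × 2.040 = 14.18 yr.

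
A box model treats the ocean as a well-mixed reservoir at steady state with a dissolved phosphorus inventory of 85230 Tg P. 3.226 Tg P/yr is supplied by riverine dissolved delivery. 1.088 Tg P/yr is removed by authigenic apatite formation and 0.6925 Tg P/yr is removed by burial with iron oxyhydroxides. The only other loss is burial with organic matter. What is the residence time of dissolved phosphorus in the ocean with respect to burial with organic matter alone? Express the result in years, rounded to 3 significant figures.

59000 yr

At steady state ΣF_in = ΣF_out.
ΣF_in = 3.2260 Tg P/yr.
Burial with organic matter flux = ΣF_in − (1.088 + 0.6925) = 3.2260 − 1.780 = 1.446 Tg P/yr.
τ = M / F = 85230 / 1.446 = 58960 yr.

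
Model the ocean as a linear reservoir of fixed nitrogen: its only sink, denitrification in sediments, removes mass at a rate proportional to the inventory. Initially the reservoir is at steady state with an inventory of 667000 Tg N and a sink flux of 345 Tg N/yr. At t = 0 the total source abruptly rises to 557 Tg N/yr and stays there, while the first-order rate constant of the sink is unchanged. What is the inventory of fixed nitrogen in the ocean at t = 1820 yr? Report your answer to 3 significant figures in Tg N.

τ = M₀/F₀ = 667000/345 = 1933 yr; rate constant k = 1/τ.
New steady state M_∞ = F₁/k = F₁·τ = 557 × 1933 = 1.0769×10^6 Tg N.
M(t) = M_∞ + (M₀ − M_∞)·e^(−t/τ); t/τ = 1820/1933 = 0.9414, so e^(−t/τ) = 0.3901.
M(t) = 1.0769×10^6 − 409900 × 0.3901 = 916980 Tg N.

917000 Tg N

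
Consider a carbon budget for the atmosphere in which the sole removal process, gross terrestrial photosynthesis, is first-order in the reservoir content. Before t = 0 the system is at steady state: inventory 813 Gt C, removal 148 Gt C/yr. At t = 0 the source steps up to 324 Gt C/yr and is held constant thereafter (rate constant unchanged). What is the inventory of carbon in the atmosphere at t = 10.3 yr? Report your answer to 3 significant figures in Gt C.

1630 Gt C

τ = M₀/F₀ = 813/148 = 5.493 yr; rate constant k = 1/τ.
New steady state M_∞ = F₁/k = F₁·τ = 324 × 5.493 = 1779.8 Gt C.
M(t) = M_∞ + (M₀ − M_∞)·e^(−t/τ); t/τ = 10.3/5.493 = 1.875, so e^(−t/τ) = 0.1534.
M(t) = 1779.8 − 966.8 × 0.1534 = 1631.6 Gt C.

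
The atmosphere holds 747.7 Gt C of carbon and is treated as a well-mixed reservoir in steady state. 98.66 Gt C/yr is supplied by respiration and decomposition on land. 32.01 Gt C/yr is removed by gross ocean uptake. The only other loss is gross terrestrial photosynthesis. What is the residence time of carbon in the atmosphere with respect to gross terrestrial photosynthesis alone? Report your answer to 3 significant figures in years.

At steady state ΣF_in = ΣF_out.
ΣF_in = 98.660 Gt C/yr.
Gross terrestrial photosynthesis flux = ΣF_in − (32.01) = 98.660 − 32.01 = 66.65 Gt C/yr.
τ = M / F = 747.7 / 66.65 = 11.22 yr.

11.2 yr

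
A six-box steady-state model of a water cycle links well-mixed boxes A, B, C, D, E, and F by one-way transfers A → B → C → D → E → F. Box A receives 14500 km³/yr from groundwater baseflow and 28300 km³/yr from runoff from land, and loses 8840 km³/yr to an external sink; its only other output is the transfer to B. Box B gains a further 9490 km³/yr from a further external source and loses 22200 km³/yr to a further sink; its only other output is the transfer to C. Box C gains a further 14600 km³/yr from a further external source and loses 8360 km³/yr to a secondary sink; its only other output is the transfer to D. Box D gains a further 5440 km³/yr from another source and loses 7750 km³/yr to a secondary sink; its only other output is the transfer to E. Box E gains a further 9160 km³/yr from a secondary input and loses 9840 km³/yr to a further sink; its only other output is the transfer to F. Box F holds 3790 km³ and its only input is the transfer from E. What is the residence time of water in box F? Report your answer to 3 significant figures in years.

Box A: F(A→B) = (14500 + 28300) − 8840 = 33960 km³/yr.
Box B: F(B→C) = (33960 + 9490) − 22200 = 21250 km³/yr.
Box C: F(C→D) = (21250 + 14600) − 8360 = 27490 km³/yr.
Box D: F(D→E) = (27490 + 5440) − 7750 = 25180 km³/yr.
Box E: F(E→F) = (25180 + 9160) − 9840 = 24500 km³/yr.
Box F throughput = its input = 24500 km³/yr; τ = 3790 / 24500 = 0.1547 yr.

0.155 yr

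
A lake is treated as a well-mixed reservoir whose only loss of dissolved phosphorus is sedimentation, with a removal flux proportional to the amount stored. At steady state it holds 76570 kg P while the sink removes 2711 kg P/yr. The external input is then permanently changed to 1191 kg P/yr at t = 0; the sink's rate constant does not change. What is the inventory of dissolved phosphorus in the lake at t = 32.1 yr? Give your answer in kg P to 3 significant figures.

Residence time τ = M₀/F₀ = 28.24 yr. The eventual steady state is M_∞ = M₀·(F₁/F₀) = 76570 × 1191/2711 = 33639 kg P.
The anomaly ΔM(t) = M(t) − M_∞ decays as ΔM₀·e^(−t/τ) with ΔM₀ = 76570 − 33639 = 42930 kg P.
At t = 32.1 yr, e^(−t/τ) = e^(−1.137) = 0.3209, so ΔM = 13780 kg P and M = 33639 + 13780 = 47417 kg P.

47400 kg P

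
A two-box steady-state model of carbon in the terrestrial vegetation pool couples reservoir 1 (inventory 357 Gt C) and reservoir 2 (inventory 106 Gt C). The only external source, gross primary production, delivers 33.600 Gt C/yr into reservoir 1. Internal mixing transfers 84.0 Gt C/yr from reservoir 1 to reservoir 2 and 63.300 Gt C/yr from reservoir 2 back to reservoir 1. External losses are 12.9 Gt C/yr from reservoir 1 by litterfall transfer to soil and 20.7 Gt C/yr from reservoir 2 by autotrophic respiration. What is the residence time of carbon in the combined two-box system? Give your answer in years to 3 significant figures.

13.8 yr

Treat the two boxes together as one reservoir: the mixing fluxes between them are internal recycling, so τ = ΣM / Σ(external losses).
M_total = 357 + 106 = 463.00 Gt C.
ΣF_external_out = 12.9 + 20.7 = 33.600 Gt C/yr.
τ = M_total / ΣF_ext = 463.00 / 33.600 = 13.78 yr.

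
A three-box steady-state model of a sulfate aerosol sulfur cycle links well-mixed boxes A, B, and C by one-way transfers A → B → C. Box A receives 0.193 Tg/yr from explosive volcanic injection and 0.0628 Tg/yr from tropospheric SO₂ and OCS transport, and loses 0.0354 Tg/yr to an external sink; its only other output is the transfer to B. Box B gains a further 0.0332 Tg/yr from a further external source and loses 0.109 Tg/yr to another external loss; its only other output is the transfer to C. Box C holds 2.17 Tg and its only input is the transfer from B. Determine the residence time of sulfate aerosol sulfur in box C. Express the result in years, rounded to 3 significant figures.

15.0 yr

Box A: F(A→B) = (0.193 + 0.0628) − 0.0354 = 0.22040 Tg/yr.
Box B: F(B→C) = (0.22040 + 0.0332) − 0.109 = 0.14460 Tg/yr.
Box C throughput = its input = 0.14460 Tg/yr; τ = 2.17 / 0.14460 = 15.01 yr.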